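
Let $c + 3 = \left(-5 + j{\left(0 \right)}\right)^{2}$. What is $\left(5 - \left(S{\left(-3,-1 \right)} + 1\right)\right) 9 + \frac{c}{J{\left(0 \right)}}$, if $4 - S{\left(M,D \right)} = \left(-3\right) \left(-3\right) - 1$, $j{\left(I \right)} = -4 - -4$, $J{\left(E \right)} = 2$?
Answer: $83$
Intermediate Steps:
$j{\left(I \right)} = 0$ ($j{\left(I \right)} = -4 + 4 = 0$)
$S{\left(M,D \right)} = -4$ ($S{\left(M,D \right)} = 4 - \left(\left(-3\right) \left(-3\right) - 1\right) = 4 - \left(9 - 1\right) = 4 - 8 = -4$)
$c = 22$ ($c = -3 + \left(-5 + 0\right)^{2} = -3 + \left(-5\right)^{2} = -3 + 25 = 22$)
$\left(5 - \left(S{\left(-3,-1 \right)} + 1\right)\right) 9 + \frac{c}{J{\left(0 \right)}} = \left(5 - \left(-4 + 1\right)\right) 9 + \frac{22}{2} = \left(5 - -3\right) 9 + 22 \cdot \frac{1}{2} = \left(5 + 3\right) 9 + 11 = 8 \cdot 9 + 11 = 72 + 11 = 83$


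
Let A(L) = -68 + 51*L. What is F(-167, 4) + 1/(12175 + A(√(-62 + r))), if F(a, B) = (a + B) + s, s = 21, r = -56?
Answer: 17*(-426*√118 + 101129*I)/(-12107*I + 51*√118) ≈ -142.0 - 3.7737e-6*I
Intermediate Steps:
F(a, B) = 21 + B + a (F(a, B) = (a + B) + 21 = (B + a) + 21 = 21 + B + a)
F(-167, 4) + 1/(12175 + A(√(-62 + r))) = (21 + 4 - 167) + 1/(12175 + (-68 + 51*√(-62 - 56))) = -142 + 1/(12175 + (-68 + 51*√(-118))) = -142 + 1/(12175 + (-68 + 51*(I*√118))) = -142 + 1/(12175 + (-68 + 51*I*√118)) = -142 + 1/(12107 + 51*I*√118)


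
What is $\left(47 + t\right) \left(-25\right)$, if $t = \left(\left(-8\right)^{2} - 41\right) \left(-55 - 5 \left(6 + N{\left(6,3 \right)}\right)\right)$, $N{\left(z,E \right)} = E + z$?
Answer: $73575$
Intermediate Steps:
$t = -2990$ ($t = \left(\left(-8\right)^{2} - 41\right) \left(-55 - 5 \left(6 + \left(3 + 6\right)\right)\right) = \left(64 - 41\right) \left(-55 - 5 \left(6 + 9\right)\right) = 23 \left(-55 - 75\right) = 23 \left(-130\right) = -2990$)
$\left(47 + t\right) \left(-25\right) = \left(47 - 2990\right) \left(-25\right) = \left(-2943\right) \left(-25\right) = 73575$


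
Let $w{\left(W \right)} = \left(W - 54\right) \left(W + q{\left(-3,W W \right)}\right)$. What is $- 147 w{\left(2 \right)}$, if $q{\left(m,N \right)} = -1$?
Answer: $7644$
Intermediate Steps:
$w{\left(W \right)} = \left(-1 + W\right) \left(-54 + W\right)$ ($w{\left(W \right)} = \left(W - 54\right) \left(W - 1\right) = \left(-54 + W\right) \left(-1 + W\right) = \left(-1 + W\right) \left(-54 + W\right)$)
$- 147 w{\left(2 \right)} = - 147 \left(54 + 2^{2} - 110\right) = - 147 \left(54 + 4 - 110\right) = \left(-147\right) \left(-52\right) = 7644$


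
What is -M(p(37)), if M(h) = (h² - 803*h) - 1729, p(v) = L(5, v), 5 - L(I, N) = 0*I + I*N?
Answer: -175211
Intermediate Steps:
L(I, N) = 5 - I*N (L(I, N) = 5 - (0*I + I*N) = 5 - (0 + I*N) = 5 - I*N)
p(v) = 5 - 5*v (p(v) = 5 - 1*5*v = 5 - 5*v)
M(h) = -1729 + h² - 803*h
-M(p(37)) = -(-1729 + (5 - 5*37)² - 803*(5 - 5*37)) = -(-1729 + (5 - 185)² - 803*(5 - 185)) = -(-1729 + (-180)² - 803*(-180)) = -(-1729 + 32400 + 144540) = -1*175211 = -175211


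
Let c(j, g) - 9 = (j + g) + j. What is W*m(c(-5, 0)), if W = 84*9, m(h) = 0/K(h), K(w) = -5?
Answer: 0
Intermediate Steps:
c(j, g) = 9 + g + 2*j (c(j, g) = 9 + ((j + g) + j) = 9 + ((g + j) + j) = 9 + (g + 2*j) = 9 + g + 2*j)
m(h) = 0 (m(h) = 0/(-5) = 0*(-⅕) = 0)
W = 756
W*m(c(-5, 0)) = 756*0 = 0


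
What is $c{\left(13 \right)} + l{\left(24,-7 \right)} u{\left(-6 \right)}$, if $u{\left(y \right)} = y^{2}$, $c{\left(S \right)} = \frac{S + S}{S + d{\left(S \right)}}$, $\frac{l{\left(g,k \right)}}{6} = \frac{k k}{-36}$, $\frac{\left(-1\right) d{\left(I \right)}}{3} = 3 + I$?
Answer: $- \frac{10316}{35} \approx -294.74$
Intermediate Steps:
$d{\left(I \right)} = -9 - 3 I$ ($d{\left(I \right)} = - 3 \left(3 + I\right) = -9 - 3 I$)
$l{\left(g,k \right)} = - \frac{k^{2}}{6}$ ($l{\left(g,k \right)} = 6 \frac{k k}{-36} = 6 k^{2} \left(- \frac{1}{36}\right) = 6 \left(- \frac{k^{2}}{36}\right) = - \frac{k^{2}}{6}$)
$c{\left(S \right)} = \frac{2 S}{-9 - 2 S}$ ($c{\left(S \right)} = \frac{S + S}{S - \left(9 + 3 S\right)} = \frac{2 S}{-9 - 2 S}$)
$c{\left(13 \right)} + l{\left(24,-7 \right)} u{\left(-6 \right)} = \left(-2\right) 13 \frac{1}{9 + 2 \cdot 13} + - \frac{\left(-7\right)^{2}}{6} \left(-6\right)^{2} = \left(-2\right) 13 \frac{1}{9 + 26} + \left(- \frac{1}{6}\right) 49 \cdot 36 = \left(-2\right) 13 \cdot \frac{1}{35} - 294 = - \frac{26}{35} - 294 = - \frac{10316}{35}$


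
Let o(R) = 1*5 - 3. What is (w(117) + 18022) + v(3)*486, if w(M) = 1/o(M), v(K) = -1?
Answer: 35073/2 ≈ 17537.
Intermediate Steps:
o(R) = 2 (o(R) = 5 - 3 = 2)
w(M) = ½ (w(M) = 1/2 = ½)
(w(117) + 18022) + v(3)*486 = (½ + 18022) - 1*486 = 36045/2 - 486 = 35073/2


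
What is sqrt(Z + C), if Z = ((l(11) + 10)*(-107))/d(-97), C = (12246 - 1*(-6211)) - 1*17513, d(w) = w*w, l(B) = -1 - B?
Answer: sqrt(8882310)/97 ≈ 30.725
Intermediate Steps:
d(w) = w**2
C = 944 (C = (12246 + 6211) - 17513 = 18457 - 17513 = 944)
Z = 214/9409 (Z = (((-1 - 1*11) + 10)*(-107))/((-97)**2) = (((-1 - 11) + 10)*(-107))/9409 = ((-12 + 10)*(-107))*(1/9409) = -2*(-107)*(1/9409) = 214*(1/9409) = 214/9409 ≈ 0.022744)
sqrt(Z + C) = sqrt(214/9409 + 944) = sqrt(8882310/9409) = sqrt(8882310)/97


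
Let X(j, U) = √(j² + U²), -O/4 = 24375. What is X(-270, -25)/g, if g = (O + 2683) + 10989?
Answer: -5*√2941/83828 ≈ -0.0032347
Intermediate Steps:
O = -97500 (O = -4*24375 = -97500)
g = -83828 (g = (-97500 + 2683) + 10989 = -94817 + 10989 = -83828)
X(j, U) = √(U² + j²)
X(-270, -25)/g = √((-25)² + (-270)²)/(-83828) = √(625 + 72900)*(-1/83828) = √73525*(-1/83828) = (5*√2941)*(-1/83828) = -5*√2941/83828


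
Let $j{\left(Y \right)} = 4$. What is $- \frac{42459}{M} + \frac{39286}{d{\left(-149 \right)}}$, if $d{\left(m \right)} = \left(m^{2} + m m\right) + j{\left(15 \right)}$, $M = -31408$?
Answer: $\frac{1559664521}{697351824} \approx 2.2366$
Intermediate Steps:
$d{\left(m \right)} = 4 + 2 m^{2}$ ($d{\left(m \right)} = \left(m^{2} + m m\right) + 4 = \left(m^{2} + m^{2}\right) + 4 = 2 m^{2} + 4 = 4 + 2 m^{2}$)
$- \frac{42459}{M} + \frac{39286}{d{\left(-149 \right)}} = - \frac{42459}{-31408} + \frac{39286}{4 + 2 \left(-149\right)^{2}} = \left(-42459\right) \left(- \frac{1}{31408}\right) + \frac{39286}{4 + 2 \cdot 22201} = \frac{42459}{31408} + \frac{39286}{4 + 44402} = \frac{42459}{31408} + \frac{39286}{44406} = \frac{42459}{31408} + 39286 \cdot \frac{1}{44406} = \frac{42459}{31408} + \frac{19643}{22203} = \frac{1559664521}{697351824}$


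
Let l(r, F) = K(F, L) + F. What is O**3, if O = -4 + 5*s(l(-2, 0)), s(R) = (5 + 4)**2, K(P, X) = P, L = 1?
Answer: 64481201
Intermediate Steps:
l(r, F) = 2*F (l(r, F) = F + F = 2*F)
s(R) = 81 (s(R) = 9**2 = 81)
O = 401 (O = -4 + 5*81 = -4 + 405 = 401)
O**3 = 401**3 = 64481201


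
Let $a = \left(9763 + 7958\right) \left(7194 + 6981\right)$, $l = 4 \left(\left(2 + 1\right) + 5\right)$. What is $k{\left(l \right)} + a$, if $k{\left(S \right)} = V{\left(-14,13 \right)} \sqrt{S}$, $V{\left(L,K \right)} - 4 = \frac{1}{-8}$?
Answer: $251195175 + \frac{31 \sqrt{2}}{2} \approx 2.512 \cdot 10^{8}$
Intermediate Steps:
$V{\left(L,K \right)} = \frac{31}{8}$ ($V{\left(L,K \right)} = 4 + \frac{1}{-8} = 4 - \frac{1}{8} = \frac{31}{8}$)
$l = 32$ ($l = 4 \left(3 + 5\right) = 4 \cdot 8 = 32$)
$a = 251195175$ ($a = 17721 \cdot 14175 = 251195175$)
$k{\left(S \right)} = \frac{31 \sqrt{S}}{8}$
$k{\left(l \right)} + a = \frac{31 \sqrt{32}}{8} + 251195175 = \frac{31 \cdot 4 \sqrt{2}}{8} + 251195175 = \frac{31 \sqrt{2}}{2} + 251195175 = 251195175 + \frac{31 \sqrt{2}}{2}$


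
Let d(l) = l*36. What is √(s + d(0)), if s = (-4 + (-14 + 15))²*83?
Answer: 3*√83 ≈ 27.331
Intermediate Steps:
d(l) = 36*l
s = 747 (s = (-4 + 1)²*83 = (-3)²*83 = 9*83 = 747)
√(s + d(0)) = √(747 + 36*0) = √(747 + 0) = √747 = 3*√83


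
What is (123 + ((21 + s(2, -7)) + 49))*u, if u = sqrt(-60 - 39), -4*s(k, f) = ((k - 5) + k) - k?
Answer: 2325*I*sqrt(11)/4 ≈ 1927.8*I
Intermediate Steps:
s(k, f) = 5/4 - k/4 (s(k, f) = -(((k - 5) + k) - k)/4 = -(((-5 + k) + k) - k)/4 = -((-5 + 2*k) - k)/4 = -(-5 + k)/4 = 5/4 - k/4)
u = 3*I*sqrt(11) (u = sqrt(-99) = 3*I*sqrt(11) ≈ 9.9499*I)
(123 + ((21 + s(2, -7)) + 49))*u = (123 + ((21 + (5/4 - 1/4*2)) + 49))*(3*I*sqrt(11)) = (123 + ((21 + (5/4 - 1/2)) + 49))*(3*I*sqrt(11)) = (123 + ((21 + 3/4) + 49))*(3*I*sqrt(11)) = (123 + (87/4 + 49))*(3*I*sqrt(11)) = (123 + 283/4)*(3*I*sqrt(11)) = 775*(3*I*sqrt(11))/4 = 2325*I*sqrt(11)/4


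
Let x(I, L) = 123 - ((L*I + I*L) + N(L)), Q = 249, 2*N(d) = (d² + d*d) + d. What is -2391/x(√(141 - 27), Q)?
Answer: 65887990/1696016689 - 529208*√114/1696016689 ≈ 0.035517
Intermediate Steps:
N(d) = d² + d/2 (N(d) = ((d² + d*d) + d)/2 = ((d² + d²) + d)/2 = (2*d² + d)/2 = (d + 2*d²)/2 = d² + d/2)
x(I, L) = 123 - L*(½ + L) - 2*I*L (x(I, L) = 123 - ((L*I + I*L) + L*(½ + L)) = 123 - ((I*L + I*L) + L*(½ + L)) = 123 - (2*I*L + L*(½ + L)) = 123 - (L*(½ + L) + 2*I*L) = 123 + (-L*(½ + L) - 2*I*L) = 123 - L*(½ + L) - 2*I*L)
-2391/x(√(141 - 27), Q) = -2391/(123 - 1*249² - ½*249 - 2*√(141 - 27)*249) = -2391/(123 - 1*62001 - 249/2 - 2*√114*249) = -2391/(123 - 62001 - 249/2 - 498*√114) = -2391/(-124005/2 - 498*√114)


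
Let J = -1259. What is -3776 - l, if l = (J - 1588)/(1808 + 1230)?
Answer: -11468641/3038 ≈ -3775.1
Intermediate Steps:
l = -2847/3038 (l = (-1259 - 1588)/(1808 + 1230) = -2847/3038 ≈ -0.93713)
-3776 - l = -3776 - 1*(-2847/3038) = -3776 + 2847/3038 = -11468641/3038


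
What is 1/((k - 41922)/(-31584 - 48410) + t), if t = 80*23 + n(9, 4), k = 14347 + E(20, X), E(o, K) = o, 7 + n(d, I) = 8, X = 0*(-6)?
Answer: 79994/147296509 ≈ 0.00054308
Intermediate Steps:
X = 0
n(d, I) = 1 (n(d, I) = -7 + 8 = 1)
k = 14367 (k = 14347 + 20 = 14367)
t = 1841 (t = 80*23 + 1 = 1840 + 1 = 1841)
1/((k - 41922)/(-31584 - 48410) + t) = 1/((14367 - 41922)/(-31584 - 48410) + 1841) = 1/(-27555/(-79994) + 1841) = 1/(-27555*(-1/79994) + 1841) = 1/(27555/79994 + 1841) = 1/(147296509/79994) = 79994/147296509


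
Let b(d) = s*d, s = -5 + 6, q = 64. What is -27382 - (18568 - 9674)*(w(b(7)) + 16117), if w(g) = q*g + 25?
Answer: -147578842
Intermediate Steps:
s = 1
b(d) = d (b(d) = 1*d = d)
w(g) = 25 + 64*g (w(g) = 64*g + 25 = 25 + 64*g)
-27382 - (18568 - 9674)*(w(b(7)) + 16117) = -27382 - (18568 - 9674)*((25 + 64*7) + 16117) = -27382 - 8894*((25 + 448) + 16117) = -27382 - 8894*(473 + 16117) = -27382 - 8894*16590 = -27382 - 1*147551460 = -27382 - 147551460 = -147578842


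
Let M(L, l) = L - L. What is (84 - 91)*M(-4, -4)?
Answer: 0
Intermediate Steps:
M(L, l) = 0
(84 - 91)*M(-4, -4) = (84 - 91)*0 = -7*0 = 0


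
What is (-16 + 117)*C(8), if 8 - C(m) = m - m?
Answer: 808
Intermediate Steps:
C(m) = 8 (C(m) = 8 - (m - m) = 8 - 1*0 = 8 + 0 = 8)
(-16 + 117)*C(8) = (-16 + 117)*8 = 101*8 = 808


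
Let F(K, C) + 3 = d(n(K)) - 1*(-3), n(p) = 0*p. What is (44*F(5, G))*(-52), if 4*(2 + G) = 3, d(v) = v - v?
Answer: 0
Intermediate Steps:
n(p) = 0
d(v) = 0
G = -5/4 (G = -2 + (¼)*3 = -2 + ¾ = -5/4 ≈ -1.2500)
F(K, C) = 0 (F(K, C) = -3 + (0 - 1*(-3)) = -3 + (0 + 3) = -3 + 3 = 0)
(44*F(5, G))*(-52) = (44*0)*(-52) = 0*(-52) = 0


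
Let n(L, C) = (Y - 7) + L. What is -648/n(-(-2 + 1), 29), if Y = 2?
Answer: 162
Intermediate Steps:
n(L, C) = -5 + L (n(L, C) = (2 - 7) + L = -5 + L)
-648/n(-(-2 + 1), 29) = -648/(-5 - (-2 + 1)) = -648/(-5 - 1*(-1)) = -648/(-5 + 1) = -648/(-4) = -648*(-¼) = 162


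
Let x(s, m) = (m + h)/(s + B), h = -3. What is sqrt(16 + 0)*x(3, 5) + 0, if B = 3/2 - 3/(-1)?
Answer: 16/15 ≈ 1.0667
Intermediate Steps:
B = 9/2 (B = 3*(1/2) - 3*(-1) = 3/2 + 3 = 9/2 ≈ 4.5000)
x(s, m) = (-3 + m)/(9/2 + s) (x(s, m) = (m - 3)/(s + 9/2) = (-3 + m)/(9/2 + s))
sqrt(16 + 0)*x(3, 5) + 0 = sqrt(16 + 0)*(2*(-3 + 5)/(9 + 2*3)) + 0 = sqrt(16)*(2*2/(9 + 6)) + 0 = 4*(2*2/15) + 0 = 4*(2*(1/15)*2) + 0 = 4*(4/15) + 0 = 16/15 + 0 = 16/15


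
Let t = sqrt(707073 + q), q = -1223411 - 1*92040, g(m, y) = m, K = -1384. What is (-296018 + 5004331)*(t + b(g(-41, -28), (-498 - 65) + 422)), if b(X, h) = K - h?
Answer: -5852433059 + 4708313*I*sqrt(608378) ≈ -5.8524e+9 + 3.6724e+9*I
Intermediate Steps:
q = -1315451 (q = -1223411 - 92040 = -1315451)
t = I*sqrt(608378) (t = sqrt(707073 - 1315451) = sqrt(-608378) = I*sqrt(608378) ≈ 779.99*I)
b(X, h) = -1384 - h
(-296018 + 5004331)*(t + b(g(-41, -28), (-498 - 65) + 422)) = (-296018 + 5004331)*(I*sqrt(608378) + (-1384 - ((-498 - 65) + 422))) = 4708313*(I*sqrt(608378) + (-1384 - (-563 + 422))) = 4708313*(I*sqrt(608378) + (-1384 - 1*(-141))) = 4708313*(I*sqrt(608378) + (-1384 + 141)) = 4708313*(I*sqrt(608378) - 1243) = 4708313*(-1243 + I*sqrt(608378)) = -5852433059 + 4708313*I*sqrt(608378)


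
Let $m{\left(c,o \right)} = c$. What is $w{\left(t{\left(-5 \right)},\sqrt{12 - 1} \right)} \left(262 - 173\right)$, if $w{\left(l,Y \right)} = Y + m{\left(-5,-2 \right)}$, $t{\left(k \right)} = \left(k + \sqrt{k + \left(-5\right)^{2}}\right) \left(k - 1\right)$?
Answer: $-445 + 89 \sqrt{11} \approx -149.82$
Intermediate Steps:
$t{\left(k \right)} = \left(-1 + k\right) \left(k + \sqrt{25 + k}\right)$ ($t{\left(k \right)} = \left(k + \sqrt{k + 25}\right) \left(-1 + k\right) = \left(k + \sqrt{25 + k}\right) \left(-1 + k\right) = \left(-1 + k\right) \left(k + \sqrt{25 + k}\right)$)
$w{\left(l,Y \right)} = -5 + Y$ ($w{\left(l,Y \right)} = Y - 5 = -5 + Y$)
$w{\left(t{\left(-5 \right)},\sqrt{12 - 1} \right)} \left(262 - 173\right) = \left(-5 + \sqrt{12 - 1}\right) \left(262 - 173\right) = \left(-5 + \sqrt{11}\right) 89 = -445 + 89 \sqrt{11}$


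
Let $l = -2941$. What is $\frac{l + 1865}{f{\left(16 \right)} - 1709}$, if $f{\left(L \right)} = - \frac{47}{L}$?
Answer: $\frac{17216}{27391} \approx 0.62853$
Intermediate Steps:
$\frac{l + 1865}{f{\left(16 \right)} - 1709} = \frac{-2941 + 1865}{- \frac{47}{16} - 1709} = - \frac{1076}{\left(-47\right) \frac{1}{16} - 1709} = - \frac{1076}{- \frac{47}{16} - 1709} = - \frac{1076}{- \frac{27391}{16}} = \left(-1076\right) \left(- \frac{16}{27391}\right) = \frac{17216}{27391}$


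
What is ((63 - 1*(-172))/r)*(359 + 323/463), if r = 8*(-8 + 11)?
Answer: 9784225/2778 ≈ 3522.0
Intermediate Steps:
r = 24 (r = 8*3 = 24)
((63 - 1*(-172))/r)*(359 + 323/463) = ((63 - 1*(-172))/24)*(359 + 323/463) = ((63 + 172)*(1/24))*(359 + 323*(1/463)) = (235*(1/24))*(359 + 323/463) = (235/24)*(166540/463) = 9784225/2778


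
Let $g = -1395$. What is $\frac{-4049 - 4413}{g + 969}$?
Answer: $\frac{4231}{213} \approx 19.864$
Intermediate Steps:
$\frac{-4049 - 4413}{g + 969} = \frac{-4049 - 4413}{-1395 + 969} = - \frac{8462}{-426} = \left(-8462\right) \left(- \frac{1}{426}\right) = \frac{4231}{213}$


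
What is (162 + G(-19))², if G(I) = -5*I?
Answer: 66049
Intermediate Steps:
(162 + G(-19))² = (162 - 5*(-19))² = (162 + 95)² = 257² = 66049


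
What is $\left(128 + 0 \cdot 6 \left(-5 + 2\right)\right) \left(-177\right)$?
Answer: $-22656$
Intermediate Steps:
$\left(128 + 0 \cdot 6 \left(-5 + 2\right)\right) \left(-177\right) = \left(128 + 0 \left(-3\right)\right) \left(-177\right) = \left(128 + 0\right) \left(-177\right) = 128 \left(-177\right) = -22656$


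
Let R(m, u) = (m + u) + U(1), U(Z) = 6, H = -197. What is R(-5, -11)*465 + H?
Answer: -4847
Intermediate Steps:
R(m, u) = 6 + m + u (R(m, u) = (m + u) + 6 = 6 + m + u)
R(-5, -11)*465 + H = (6 - 5 - 11)*465 - 197 = -10*465 - 197 = -4650 - 197 = -4847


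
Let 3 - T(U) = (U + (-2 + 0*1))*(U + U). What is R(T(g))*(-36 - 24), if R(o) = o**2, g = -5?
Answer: -269340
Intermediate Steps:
T(U) = 3 - 2*U*(-2 + U) (T(U) = 3 - (U + (-2 + 0*1))*(U + U) = 3 - (U + (-2 + 0))*2*U = 3 - (U - 2)*2*U = 3 - (-2 + U)*2*U = 3 - 2*U*(-2 + U))
R(T(g))*(-36 - 24) = (3 - 2*(-5)**2 + 4*(-5))**2*(-36 - 24) = (3 - 2*25 - 20)**2*(-60) = (3 - 50 - 20)**2*(-60) = (-67)**2*(-60) = 4489*(-60) = -269340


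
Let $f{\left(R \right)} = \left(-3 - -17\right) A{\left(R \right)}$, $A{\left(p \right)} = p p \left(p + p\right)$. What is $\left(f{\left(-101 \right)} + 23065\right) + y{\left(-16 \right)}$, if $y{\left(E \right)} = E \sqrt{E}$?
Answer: $-28825363 - 64 i \approx -2.8825 \cdot 10^{7} - 64.0 i$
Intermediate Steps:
$A{\left(p \right)} = 2 p^{3}$ ($A{\left(p \right)} = p^{2} \cdot 2 p = 2 p^{3}$)
$y{\left(E \right)} = E^{\frac{3}{2}}$
$f{\left(R \right)} = 28 R^{3}$ ($f{\left(R \right)} = \left(-3 - -17\right) 2 R^{3} = \left(-3 + \left(-3 + 20\right)\right) 2 R^{3} = \left(-3 + 17\right) 2 R^{3} = 14 \cdot 2 R^{3} = 28 R^{3}$)
$\left(f{\left(-101 \right)} + 23065\right) + y{\left(-16 \right)} = \left(28 \left(-101\right)^{3} + 23065\right) + \left(-16\right)^{\frac{3}{2}} = \left(28 \left(-1030301\right) + 23065\right) - 64 i = \left(-28848428 + 23065\right) - 64 i = -28825363 - 64 i$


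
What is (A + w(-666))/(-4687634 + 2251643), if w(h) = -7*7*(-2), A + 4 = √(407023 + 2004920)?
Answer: -94/2435991 - √2411943/2435991 ≈ -0.00067613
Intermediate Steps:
A = -4 + √2411943 (A = -4 + √(407023 + 2004920) = -4 + √2411943 ≈ 1549.0)
w(h) = 98 (w(h) = -49*(-2) = 98)
(A + w(-666))/(-4687634 + 2251643) = ((-4 + √2411943) + 98)/(-4687634 + 2251643) = (94 + √2411943)/(-2435991) = (94 + √2411943)*(-1/2435991) = -94/2435991 - √2411943/2435991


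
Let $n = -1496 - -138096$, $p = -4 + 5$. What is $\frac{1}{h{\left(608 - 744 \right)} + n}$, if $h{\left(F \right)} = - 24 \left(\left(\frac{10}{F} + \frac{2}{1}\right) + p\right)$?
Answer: $\frac{17}{2321006} \approx 7.3244 \cdot 10^{-6}$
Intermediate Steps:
$p = 1$
$h{\left(F \right)} = -72 - \frac{240}{F}$ ($h{\left(F \right)} = - 24 \left(\left(\frac{10}{F} + \frac{2}{1}\right) + 1\right) = - 24 \left(\left(\frac{10}{F} + 2 \cdot 1\right) + 1\right) = - 24 \left(\left(\frac{10}{F} + 2\right) + 1\right) = - 24 \left(\left(2 + \frac{10}{F}\right) + 1\right) = - 24 \left(3 + \frac{10}{F}\right) = -72 - \frac{240}{F}$)
$n = 136600$ ($n = -1496 + 138096 = 136600$)
$\frac{1}{h{\left(608 - 744 \right)} + n} = \frac{1}{\left(-72 - \frac{240}{608 - 744}\right) + 136600} = \frac{1}{\left(-72 - \frac{240}{-136}\right) + 136600} = \frac{1}{\left(-72 - - \frac{30}{17}\right) + 136600} = \frac{1}{\left(-72 + \frac{30}{17}\right) + 136600} = \frac{1}{- \frac{1194}{17} + 136600} = \frac{1}{\frac{2321006}{17}} = \frac{17}{2321006}$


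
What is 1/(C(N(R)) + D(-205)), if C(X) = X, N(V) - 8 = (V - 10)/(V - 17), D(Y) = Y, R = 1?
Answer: -16/3143 ≈ -0.0050907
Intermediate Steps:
N(V) = 8 + (-10 + V)/(-17 + V) (N(V) = 8 + (V - 10)/(V - 17) = 8 + (-10 + V)/(-17 + V))
1/(C(N(R)) + D(-205)) = 1/((-146 + 9*1)/(-17 + 1) - 205) = 1/((-146 + 9)/(-16) - 205) = 1/(-1/16*(-137) - 205) = 1/(137/16 - 205) = 1/(-3143/16) = -16/3143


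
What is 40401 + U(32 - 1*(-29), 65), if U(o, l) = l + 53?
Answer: 40519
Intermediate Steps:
U(o, l) = 53 + l
40401 + U(32 - 1*(-29), 65) = 40401 + (53 + 65) = 40401 + 118 = 40519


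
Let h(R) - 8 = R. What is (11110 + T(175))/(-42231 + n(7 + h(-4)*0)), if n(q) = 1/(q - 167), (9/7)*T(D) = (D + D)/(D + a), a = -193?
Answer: -143789600/547313841 ≈ -0.26272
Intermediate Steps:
h(R) = 8 + R
T(D) = 14*D/(9*(-193 + D)) (T(D) = 7*((D + D)/(D - 193))/9 = 7*((2*D)/(-193 + D))/9 = 7*(2*D/(-193 + D))/9 = 14*D/(9*(-193 + D)))
n(q) = 1/(-167 + q)
(11110 + T(175))/(-42231 + n(7 + h(-4)*0)) = (11110 + (14/9)*175/(-193 + 175))/(-42231 + 1/(-167 + (7 + (8 - 4)*0))) = (11110 + (14/9)*175/(-18))/(-42231 + 1/(-167 + (7 + 4*0))) = (11110 + (14/9)*175*(-1/18))/(-42231 + 1/(-167 + (7 + 0))) = (11110 - 1225/81)/(-42231 + 1/(-167 + 7)) = 898685/(81*(-42231 + 1/(-160))) = 898685/(81*(-42231 - 1/160)) = 898685/(81*(-6756961/160)) = (898685/81)*(-160/6756961) = -143789600/547313841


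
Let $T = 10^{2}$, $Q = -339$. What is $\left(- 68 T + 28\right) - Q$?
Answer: $-6433$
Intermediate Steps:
$T = 100$
$\left(- 68 T + 28\right) - Q = \left(\left(-68\right) 100 + 28\right) - -339 = \left(-6800 + 28\right) + 339 = -6772 + 339 = -6433$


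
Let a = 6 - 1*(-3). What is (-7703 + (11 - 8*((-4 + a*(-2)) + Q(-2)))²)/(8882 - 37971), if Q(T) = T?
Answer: -33506/29089 ≈ -1.1518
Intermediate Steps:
a = 9 (a = 6 + 3 = 9)
(-7703 + (11 - 8*((-4 + a*(-2)) + Q(-2)))²)/(8882 - 37971) = (-7703 + (11 - 8*((-4 + 9*(-2)) - 2))²)/(8882 - 37971) = (-7703 + (11 - 8*((-4 - 18) - 2))²)/(-29089) = (-7703 + (11 - 8*(-22 - 2))²)*(-1/29089) = (-7703 + (11 - 8*(-24))²)*(-1/29089) = (-7703 + (11 + 192)²)*(-1/29089) = (-7703 + 203²)*(-1/29089) = (-7703 + 41209)*(-1/29089) = 33506*(-1/29089) = -33506/29089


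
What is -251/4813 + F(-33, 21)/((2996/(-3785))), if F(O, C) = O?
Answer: 600415769/14419748 ≈ 41.638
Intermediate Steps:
-251/4813 + F(-33, 21)/((2996/(-3785))) = -251/4813 - 33/(2996/(-3785)) = -251*1/4813 - 33/(2996*(-1/3785)) = -251/4813 - 33/(-2996/3785) = -251/4813 - 33*(-3785/2996) = -251/4813 + 124905/2996 = 600415769/14419748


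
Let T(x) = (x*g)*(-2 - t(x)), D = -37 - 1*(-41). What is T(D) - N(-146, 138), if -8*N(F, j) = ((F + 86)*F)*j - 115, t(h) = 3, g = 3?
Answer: 1208285/8 ≈ 1.5104e+5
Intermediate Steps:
N(F, j) = 115/8 - F*j*(86 + F)/8 (N(F, j) = -(((F + 86)*F)*j - 115)/8 = -(((86 + F)*F)*j - 115)/8 = -((F*(86 + F))*j - 115)/8 = -(F*j*(86 + F) - 115)/8 = -(-115 + F*j*(86 + F))/8 = 115/8 - F*j*(86 + F)/8)
D = 4 (D = -37 + 41 = 4)
T(x) = -15*x (T(x) = (x*3)*(-2 - 1*3) = (3*x)*(-2 - 3) = (3*x)*(-5) = -15*x)
T(D) - N(-146, 138) = -15*4 - (115/8 - 43/4*(-146)*138 - ⅛*138*(-146)²) = -60 - (115/8 + 216591 - ⅛*138*21316) = -60 - (115/8 + 216591 - 367701) = -60 - 1*(-1208765/8) = -60 + 1208765/8 = 1208285/8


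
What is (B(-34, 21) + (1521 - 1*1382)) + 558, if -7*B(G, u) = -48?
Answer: 4927/7 ≈ 703.86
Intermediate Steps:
B(G, u) = 48/7 (B(G, u) = -1/7*(-48) = 48/7)
(B(-34, 21) + (1521 - 1*1382)) + 558 = (48/7 + (1521 - 1*1382)) + 558 = (48/7 + (1521 - 1382)) + 558 = (48/7 + 139) + 558 = 1021/7 + 558 = 4927/7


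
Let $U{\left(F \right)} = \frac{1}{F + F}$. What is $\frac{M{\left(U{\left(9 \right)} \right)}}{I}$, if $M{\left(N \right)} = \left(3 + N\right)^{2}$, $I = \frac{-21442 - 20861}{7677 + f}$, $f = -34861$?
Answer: $\frac{20557900}{3426543} \approx 5.9996$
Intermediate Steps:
$U{\left(F \right)} = \frac{1}{2 F}$
$I = \frac{42303}{27184}$ ($I = \frac{-21442 - 20861}{7677 - 34861} = - \frac{42303}{-27184} = \left(-42303\right) \left(- \frac{1}{27184}\right) = \frac{42303}{27184} \approx 1.5562$)
$\frac{M{\left(U{\left(9 \right)} \right)}}{I} = \frac{\left(3 + \frac{1}{2 \cdot 9}\right)^{2}}{\frac{42303}{27184}} = \left(3 + \frac{1}{2} \cdot \frac{1}{9}\right)^{2} \cdot \frac{27184}{42303} = \left(3 + \frac{1}{18}\right)^{2} \cdot \frac{27184}{42303} = \left(\frac{55}{18}\right)^{2} \cdot \frac{27184}{42303} = \frac{3025}{324} \cdot \frac{27184}{42303} = \frac{20557900}{3426543}$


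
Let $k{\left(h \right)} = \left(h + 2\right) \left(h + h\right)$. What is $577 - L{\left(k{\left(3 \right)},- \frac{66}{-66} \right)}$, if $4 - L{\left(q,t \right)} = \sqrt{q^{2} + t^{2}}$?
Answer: $573 + \sqrt{901} \approx 603.02$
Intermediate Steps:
$k{\left(h \right)} = 2 h \left(2 + h\right)$ ($k{\left(h \right)} = \left(2 + h\right) 2 h = 2 h \left(2 + h\right)$)
$L{\left(q,t \right)} = 4 - \sqrt{q^{2} + t^{2}}$
$577 - L{\left(k{\left(3 \right)},- \frac{66}{-66} \right)} = 577 - \left(4 - \sqrt{\left(2 \cdot 3 \left(2 + 3\right)\right)^{2} + \left(- \frac{66}{-66}\right)^{2}}\right) = 577 - \left(4 - \sqrt{\left(2 \cdot 3 \cdot 5\right)^{2} + \left(\left(-66\right) \left(- \frac{1}{66}\right)\right)^{2}}\right) = 577 - \left(4 - \sqrt{30^{2} + 1^{2}}\right) = 577 - \left(4 - \sqrt{900 + 1}\right) = 577 - \left(4 - \sqrt{901}\right) = 573 + \sqrt{901}$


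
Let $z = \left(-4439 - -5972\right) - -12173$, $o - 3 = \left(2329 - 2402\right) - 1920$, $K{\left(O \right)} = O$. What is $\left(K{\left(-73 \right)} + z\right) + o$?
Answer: $11643$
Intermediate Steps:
$o = -1990$ ($o = 3 + \left(\left(2329 - 2402\right) - 1920\right) = 3 - 1993 = -1990$)
$z = 13706$ ($z = \left(-4439 + 5972\right) + 12173 = 1533 + 12173 = 13706$)
$\left(K{\left(-73 \right)} + z\right) + o = \left(-73 + 13706\right) - 1990 = 13633 - 1990 = 11643$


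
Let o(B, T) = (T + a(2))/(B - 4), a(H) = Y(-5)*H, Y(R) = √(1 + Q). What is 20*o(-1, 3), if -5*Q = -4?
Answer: -12 - 24*√5/5 ≈ -22.733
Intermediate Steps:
Q = ⅘ (Q = -⅕*(-4) = ⅘ ≈ 0.80000)
Y(R) = 3*√5/5 (Y(R) = √(1 + ⅘) = √(9/5) = 3*√5/5)
a(H) = 3*H*√5/5 (a(H) = (3*√5/5)*H = 3*H*√5/5)
o(B, T) = (T + 6*√5/5)/(-4 + B) (o(B, T) = (T + (⅗)*2*√5)/(B - 4) = (T + 6*√5/5)/(-4 + B))
20*o(-1, 3) = 20*((3 + 6*√5/5)/(-4 - 1)) = 20*((3 + 6*√5/5)/(-5)) = 20*(-(3 + 6*√5/5)/5) = 20*(-⅗ - 6*√5/25) = -12 - 24*√5/5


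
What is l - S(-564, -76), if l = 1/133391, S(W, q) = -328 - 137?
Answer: 62026816/133391 ≈ 465.00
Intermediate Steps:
S(W, q) = -465
l = 1/133391 ≈ 7.4968e-6
l - S(-564, -76) = 1/133391 - 1*(-465) = 1/133391 + 465 = 62026816/133391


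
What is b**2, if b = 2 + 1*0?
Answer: 4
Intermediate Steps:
b = 2 (b = 2 + 0 = 2)
b**2 = 2**2 = 4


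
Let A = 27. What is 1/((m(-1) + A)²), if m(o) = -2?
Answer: 1/625 ≈ 0.0016000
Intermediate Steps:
1/((m(-1) + A)²) = 1/((-2 + 27)²) = 1/(25²) = 1/625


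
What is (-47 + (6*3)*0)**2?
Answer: 2209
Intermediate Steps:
(-47 + (6*3)*0)**2 = (-47 + 18*0)**2 = (-47 + 0)**2 = (-47)**2 = 2209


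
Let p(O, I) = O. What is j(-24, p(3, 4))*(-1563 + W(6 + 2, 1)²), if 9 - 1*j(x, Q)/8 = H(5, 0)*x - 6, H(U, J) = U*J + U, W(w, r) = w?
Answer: -1618920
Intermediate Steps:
H(U, J) = U + J*U (H(U, J) = J*U + U = U + J*U)
j(x, Q) = 120 - 40*x (j(x, Q) = 72 - 8*((5*(1 + 0))*x - 6) = 72 - 8*((5*1)*x - 6) = 72 - 8*(5*x - 6) = 72 - 8*(-6 + 5*x) = 72 + (48 - 40*x) = 120 - 40*x)
j(-24, p(3, 4))*(-1563 + W(6 + 2, 1)²) = (120 - 40*(-24))*(-1563 + (6 + 2)²) = (120 + 960)*(-1563 + 8²) = 1080*(-1563 + 64) = 1080*(-1499) = -1618920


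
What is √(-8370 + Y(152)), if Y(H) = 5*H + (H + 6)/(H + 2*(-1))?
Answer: I*√1712013/15 ≈ 87.229*I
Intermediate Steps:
Y(H) = 5*H + (6 + H)/(-2 + H) (Y(H) = 5*H + (6 + H)/(H - 2) = 5*H + (6 + H)/(-2 + H))
√(-8370 + Y(152)) = √(-8370 + (6 - 9*152 + 5*152²)/(-2 + 152)) = √(-8370 + (6 - 1368 + 5*23104)/150) = √(-8370 + (6 - 1368 + 115520)/150) = √(-8370 + (1/150)*114158) = √(-8370 + 57079/75) = √(-570671/75) = I*√1712013/15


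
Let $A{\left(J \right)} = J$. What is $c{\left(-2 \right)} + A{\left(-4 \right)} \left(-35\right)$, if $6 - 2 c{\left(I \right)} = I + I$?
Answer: $145$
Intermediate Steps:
$c{\left(I \right)} = 3 - I$ ($c{\left(I \right)} = 3 - \frac{I + I}{2} = 3 - \frac{2 I}{2} = 3 - I$)
$c{\left(-2 \right)} + A{\left(-4 \right)} \left(-35\right) = \left(3 - -2\right) - -140 = \left(3 + 2\right) + 140 = 5 + 140 = 145$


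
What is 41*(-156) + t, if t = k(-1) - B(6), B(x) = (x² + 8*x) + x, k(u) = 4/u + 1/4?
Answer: -25959/4 ≈ -6489.8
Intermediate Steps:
k(u) = ¼ + 4/u (k(u) = 4/u + 1*(¼) = 4/u + ¼ = ¼ + 4/u)
B(x) = x² + 9*x
t = -375/4 (t = (¼)*(16 - 1)/(-1) - 6*(9 + 6) = (¼)*(-1)*15 - 6*15 = -15/4 - 1*90 = -15/4 - 90 = -375/4 ≈ -93.750)
41*(-156) + t = 41*(-156) - 375/4 = -6396 - 375/4 = -25959/4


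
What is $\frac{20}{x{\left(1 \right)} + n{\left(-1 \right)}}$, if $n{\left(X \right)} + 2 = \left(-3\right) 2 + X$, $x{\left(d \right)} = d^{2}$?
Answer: $- \frac{5}{2} \approx -2.5$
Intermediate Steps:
$n{\left(X \right)} = -8 + X$ ($n{\left(X \right)} = -2 + \left(\left(-3\right) 2 + X\right) = -2 + \left(-6 + X\right) = -8 + X$)
$\frac{20}{x{\left(1 \right)} + n{\left(-1 \right)}} = \frac{20}{1^{2} - 9} = \frac{20}{1 - 9} = \frac{20}{-8} = 20 \left(- \frac{1}{8}\right) = - \frac{5}{2}$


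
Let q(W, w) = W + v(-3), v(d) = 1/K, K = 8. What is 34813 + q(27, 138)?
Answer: 278721/8 ≈ 34840.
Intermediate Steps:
v(d) = 1/8
q(W, w) = 1/8 + W (q(W, w) = W + 1/8 = 1/8 + W)
34813 + q(27, 138) = 34813 + (1/8 + 27) = 34813 + 217/8 = 278721/8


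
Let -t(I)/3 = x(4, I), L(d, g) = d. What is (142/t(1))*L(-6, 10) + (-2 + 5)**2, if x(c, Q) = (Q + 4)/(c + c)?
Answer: 2317/5 ≈ 463.40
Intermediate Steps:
x(c, Q) = (4 + Q)/(2*c) (x(c, Q) = (4 + Q)/((2*c)) = (4 + Q)*(1/(2*c)) = (4 + Q)/(2*c))
t(I) = -3/2 - 3*I/8 (t(I) = -3*(4 + I)/(2*4) = -3*(1/2 + I/8) = -3/2 - 3*I/8)
(142/t(1))*L(-6, 10) + (-2 + 5)**2 = (142/(-3/2 - 3/8*1))*(-6) + (-2 + 5)**2 = (142/(-3/2 - 3/8))*(-6) + 3**2 = (142/(-15/8))*(-6) + 9 = (142*(-8/15))*(-6) + 9 = -1136/15*(-6) + 9 = 2272/5 + 9 = 2317/5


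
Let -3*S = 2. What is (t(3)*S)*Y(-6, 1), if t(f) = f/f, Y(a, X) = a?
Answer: 4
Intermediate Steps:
S = -⅔ (S = -⅓*2 = -⅔ ≈ -0.66667)
t(f) = 1
(t(3)*S)*Y(-6, 1) = (1*(-⅔))*(-6) = -⅔*(-6) = 4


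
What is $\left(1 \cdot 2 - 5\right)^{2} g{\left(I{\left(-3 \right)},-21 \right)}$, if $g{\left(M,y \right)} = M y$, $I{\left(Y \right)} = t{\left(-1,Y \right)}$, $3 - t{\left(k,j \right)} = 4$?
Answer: $189$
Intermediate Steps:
$t{\left(k,j \right)} = -1$ ($t{\left(k,j \right)} = 3 - 4 = -1$)
$I{\left(Y \right)} = -1$
$\left(1 \cdot 2 - 5\right)^{2} g{\left(I{\left(-3 \right)},-21 \right)} = \left(1 \cdot 2 - 5\right)^{2} \left(\left(-1\right) \left(-21\right)\right) = \left(2 - 5\right)^{2} \cdot 21 = \left(-3\right)^{2} \cdot 21 = 9 \cdot 21 = 189$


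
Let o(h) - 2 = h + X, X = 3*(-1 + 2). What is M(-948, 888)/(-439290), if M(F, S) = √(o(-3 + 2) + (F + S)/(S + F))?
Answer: -√5/439290 ≈ -5.0902e-6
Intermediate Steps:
X = 3 (X = 3*1 = 3)
o(h) = 5 + h (o(h) = 2 + (h + 3) = 2 + (3 + h) = 5 + h)
M(F, S) = √5 (M(F, S) = √((5 + (-3 + 2)) + (F + S)/(S + F)) = √((5 - 1) + (F + S)/(F + S)) = √(4 + 1) = √5)
M(-948, 888)/(-439290) = √5/(-439290) = √5*(-1/439290) = -√5/439290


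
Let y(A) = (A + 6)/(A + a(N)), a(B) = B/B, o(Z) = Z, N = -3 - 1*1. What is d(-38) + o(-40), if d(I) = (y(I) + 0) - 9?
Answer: -1781/37 ≈ -48.135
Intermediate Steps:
N = -4 (N = -3 - 1 = -4)
a(B) = 1
y(A) = (6 + A)/(1 + A) (y(A) = (A + 6)/(A + 1) = (6 + A)/(1 + A))
d(I) = -9 + (6 + I)/(1 + I) (d(I) = ((6 + I)/(1 + I) + 0) - 9 = (6 + I)/(1 + I) - 9 = -9 + (6 + I)/(1 + I))
d(-38) + o(-40) = (-3 - 8*(-38))/(1 - 38) - 40 = (-3 + 304)/(-37) - 40 = -1/37*301 - 40 = -301/37 - 40 = -1781/37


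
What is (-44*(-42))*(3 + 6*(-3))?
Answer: -27720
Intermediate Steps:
(-44*(-42))*(3 + 6*(-3)) = 1848*(3 - 18) = 1848*(-15) = -27720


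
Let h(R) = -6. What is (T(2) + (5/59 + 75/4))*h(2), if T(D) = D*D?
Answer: -16167/118 ≈ -137.01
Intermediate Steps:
T(D) = D**2
(T(2) + (5/59 + 75/4))*h(2) = (2**2 + (5/59 + 75/4))*(-6) = (4 + (5*(1/59) + 75*(1/4)))*(-6) = (4 + (5/59 + 75/4))*(-6) = (4 + 4445/236)*(-6) = (5389/236)*(-6) = -16167/118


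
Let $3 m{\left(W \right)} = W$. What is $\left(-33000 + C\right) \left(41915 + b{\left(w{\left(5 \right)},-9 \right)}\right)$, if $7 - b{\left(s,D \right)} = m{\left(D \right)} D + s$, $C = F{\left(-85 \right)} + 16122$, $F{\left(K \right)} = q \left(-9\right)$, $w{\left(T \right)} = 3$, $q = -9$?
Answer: $-703659924$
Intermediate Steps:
$m{\left(W \right)} = \frac{W}{3}$
$F{\left(K \right)} = 81$ ($F{\left(K \right)} = \left(-9\right) \left(-9\right) = 81$)
$C = 16203$ ($C = 81 + 16122 = 16203$)
$b{\left(s,D \right)} = 7 - s - \frac{D^{2}}{3}$ ($b{\left(s,D \right)} = 7 - \left(\frac{D}{3} D + s\right) = 7 - \left(\frac{D^{2}}{3} + s\right) = 7 - \left(s + \frac{D^{2}}{3}\right) = 7 - s - \frac{D^{2}}{3}$)
$\left(-33000 + C\right) \left(41915 + b{\left(w{\left(5 \right)},-9 \right)}\right) = \left(-33000 + 16203\right) \left(41915 - \left(-4 + 27\right)\right) = - 16797 \left(41915 - 23\right) = \left(-16797\right) 41892 = -703659924$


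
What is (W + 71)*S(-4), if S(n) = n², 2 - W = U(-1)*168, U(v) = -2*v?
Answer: -4208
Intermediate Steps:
W = -334 (W = 2 - (-2*(-1))*168 = 2 - 2*168 = 2 - 1*336 = 2 - 336 = -334)
(W + 71)*S(-4) = (-334 + 71)*(-4)² = -263*16 = -4208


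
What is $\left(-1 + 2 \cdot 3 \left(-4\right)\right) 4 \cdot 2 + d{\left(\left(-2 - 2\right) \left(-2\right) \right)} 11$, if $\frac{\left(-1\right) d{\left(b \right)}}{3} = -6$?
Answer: $-2$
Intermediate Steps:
$d{\left(b \right)} = 18$ ($d{\left(b \right)} = \left(-3\right) \left(-6\right) = 18$)
$\left(-1 + 2 \cdot 3 \left(-4\right)\right) 4 \cdot 2 + d{\left(\left(-2 - 2\right) \left(-2\right) \right)} 11 = \left(-1 + 2 \cdot 3 \left(-4\right)\right) 4 \cdot 2 + 18 \cdot 11 = \left(-1 + 2 \left(-12\right)\right) 4 \cdot 2 + 198 = \left(-1 - 24\right) 4 \cdot 2 + 198 = \left(-25\right) 4 \cdot 2 + 198 = \left(-100\right) 2 + 198 = -200 + 198 = -2$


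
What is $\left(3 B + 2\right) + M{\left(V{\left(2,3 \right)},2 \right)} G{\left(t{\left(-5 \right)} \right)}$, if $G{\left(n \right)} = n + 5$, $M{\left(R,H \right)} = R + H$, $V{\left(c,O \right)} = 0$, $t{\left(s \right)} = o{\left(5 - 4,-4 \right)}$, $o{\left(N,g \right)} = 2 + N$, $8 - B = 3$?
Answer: $33$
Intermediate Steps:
$B = 5$ ($B = 8 - 3 = 5$)
$t{\left(s \right)} = 3$ ($t{\left(s \right)} = 2 + \left(5 - 4\right) = 2 + 1 = 3$)
$M{\left(R,H \right)} = H + R$
$G{\left(n \right)} = 5 + n$
$\left(3 B + 2\right) + M{\left(V{\left(2,3 \right)},2 \right)} G{\left(t{\left(-5 \right)} \right)} = \left(3 \cdot 5 + 2\right) + \left(2 + 0\right) \left(5 + 3\right) = \left(15 + 2\right) + 2 \cdot 8 = 17 + 16 = 33$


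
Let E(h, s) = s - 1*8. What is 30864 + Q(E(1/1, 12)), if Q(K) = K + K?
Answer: 30872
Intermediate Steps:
E(h, s) = -8 + s (E(h, s) = s - 8 = -8 + s)
Q(K) = 2*K
30864 + Q(E(1/1, 12)) = 30864 + 2*(-8 + 12) = 30864 + 2*4 = 30864 + 8 = 30872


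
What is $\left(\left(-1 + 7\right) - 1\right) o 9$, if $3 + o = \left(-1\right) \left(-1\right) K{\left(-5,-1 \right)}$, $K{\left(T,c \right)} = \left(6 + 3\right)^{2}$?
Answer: $3510$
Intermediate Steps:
$K{\left(T,c \right)} = 81$ ($K{\left(T,c \right)} = 9^{2} = 81$)
$o = 78$ ($o = -3 + \left(-1\right) \left(-1\right) 81 = -3 + 1 \cdot 81 = -3 + 81 = 78$)
$\left(\left(-1 + 7\right) - 1\right) o 9 = \left(\left(-1 + 7\right) - 1\right) 78 \cdot 9 = \left(6 - 1\right) 78 \cdot 9 = 5 \cdot 78 \cdot 9 = 390 \cdot 9 = 3510$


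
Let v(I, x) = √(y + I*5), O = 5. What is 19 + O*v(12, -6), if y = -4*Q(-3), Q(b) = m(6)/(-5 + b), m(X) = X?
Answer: 19 + 15*√7 ≈ 58.686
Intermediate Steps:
Q(b) = 6/(-5 + b)
y = 3 (y = -24/(-5 - 3) = -24/(-8) = -24*(-1)/8 = -4*(-¾) = 3)
v(I, x) = √(3 + 5*I) (v(I, x) = √(3 + I*5) = √(3 + 5*I))
19 + O*v(12, -6) = 19 + 5*√(3 + 5*12) = 19 + 5*√(3 + 60) = 19 + 5*√63 = 19 + 5*(3*√7) = 19 + 15*√7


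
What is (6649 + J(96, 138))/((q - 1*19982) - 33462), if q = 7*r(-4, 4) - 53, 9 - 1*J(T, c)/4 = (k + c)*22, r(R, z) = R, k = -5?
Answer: 5019/53525 ≈ 0.093769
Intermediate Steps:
J(T, c) = 476 - 88*c (J(T, c) = 36 - 4*(-5 + c)*22 = 36 - 4*(-110 + 22*c) = 36 + (440 - 88*c) = 476 - 88*c)
q = -81 (q = 7*(-4) - 53 = -28 - 53 = -81)
(6649 + J(96, 138))/((q - 1*19982) - 33462) = (6649 + (476 - 88*138))/((-81 - 1*19982) - 33462) = (6649 + (476 - 12144))/((-81 - 19982) - 33462) = (6649 - 11668)/(-20063 - 33462) = -5019/(-53525) = -5019*(-1/53525) = 5019/53525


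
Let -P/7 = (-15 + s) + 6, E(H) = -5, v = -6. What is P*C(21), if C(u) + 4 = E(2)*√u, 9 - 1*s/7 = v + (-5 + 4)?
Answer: 2884 + 3605*√21 ≈ 19404.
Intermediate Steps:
s = 112 (s = 63 - 7*(-6 + (-5 + 4)) = 63 - 7*(-6 - 1) = 63 - 7*(-7) = 63 + 49 = 112)
C(u) = -4 - 5*√u
P = -721 (P = -7*((-15 + 112) + 6) = -7*(97 + 6) = -7*103 = -721)
P*C(21) = -721*(-4 - 5*√21) = 2884 + 3605*√21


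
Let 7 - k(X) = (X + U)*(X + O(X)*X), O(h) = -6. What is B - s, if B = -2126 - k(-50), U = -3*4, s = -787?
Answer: -16846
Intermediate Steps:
U = -12
k(X) = 7 + 5*X*(-12 + X) (k(X) = 7 - (X - 12)*(X - 6*X) = 7 - (-12 + X)*(-5*X) = 7 - (-5)*X*(-12 + X) = 7 + 5*X*(-12 + X))
B = -17633 (B = -2126 - (7 - 60*(-50) + 5*(-50)²) = -2126 - (7 + 3000 + 5*2500) = -2126 - (7 + 3000 + 12500) = -2126 - 1*15507 = -2126 - 15507 = -17633)
B - s = -17633 - 1*(-787) = -17633 + 787 = -16846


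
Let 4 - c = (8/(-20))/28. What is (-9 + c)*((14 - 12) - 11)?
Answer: 3141/70 ≈ 44.871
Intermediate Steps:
c = 281/70 (c = 4 - 8/(-20)/28 = 4 - 8*(-1/20)/28 = 4 - (-2)/(5*28) = 4 - 1*(-1/70) = 4 + 1/70 = 281/70 ≈ 4.0143)
(-9 + c)*((14 - 12) - 11) = (-9 + 281/70)*((14 - 12) - 11) = -349*(2 - 11)/70 = -349/70*(-9) = 3141/70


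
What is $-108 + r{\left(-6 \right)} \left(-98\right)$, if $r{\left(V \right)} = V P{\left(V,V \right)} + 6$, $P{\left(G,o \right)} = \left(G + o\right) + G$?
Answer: $-11280$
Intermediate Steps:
$P{\left(G,o \right)} = o + 2 G$
$r{\left(V \right)} = 6 + 3 V^{2}$ ($r{\left(V \right)} = V \left(V + 2 V\right) + 6 = V 3 V + 6 = 3 V^{2} + 6 = 6 + 3 V^{2}$)
$-108 + r{\left(-6 \right)} \left(-98\right) = -108 + \left(6 + 3 \left(-6\right)^{2}\right) \left(-98\right) = -108 + \left(6 + 3 \cdot 36\right) \left(-98\right) = -108 + \left(6 + 108\right) \left(-98\right) = -108 + 114 \left(-98\right) = -108 - 11172 = -11280$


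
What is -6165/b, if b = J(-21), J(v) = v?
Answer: 2055/7 ≈ 293.57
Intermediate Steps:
b = -21
-6165/b = -6165/(-21) = -6165*(-1/21) = 2055/7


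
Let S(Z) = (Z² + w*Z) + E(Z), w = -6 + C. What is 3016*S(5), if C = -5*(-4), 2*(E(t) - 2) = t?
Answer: 300092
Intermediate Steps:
E(t) = 2 + t/2
C = 20
w = 14 (w = -6 + 20 = 14)
S(Z) = 2 + Z² + 29*Z/2 (S(Z) = (Z² + 14*Z) + (2 + Z/2) = 2 + Z² + 29*Z/2)
3016*S(5) = 3016*(2 + 5² + (29/2)*5) = 3016*(2 + 25 + 145/2) = 3016*(199/2) = 300092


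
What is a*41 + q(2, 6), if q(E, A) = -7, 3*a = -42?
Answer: -581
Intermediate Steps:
a = -14 (a = (⅓)*(-42) = -14)
a*41 + q(2, 6) = -14*41 - 7 = -574 - 7 = -581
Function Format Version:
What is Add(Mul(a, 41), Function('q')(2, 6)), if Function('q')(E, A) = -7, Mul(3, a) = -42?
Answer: -581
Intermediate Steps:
a = -14 (a = Mul(Rational(1, 3), -42) = -14)
Add(Mul(a, 41), Function('q')(2, 6)) = Add(Mul(-14, 41), -7) = Add(-574, -7) = -581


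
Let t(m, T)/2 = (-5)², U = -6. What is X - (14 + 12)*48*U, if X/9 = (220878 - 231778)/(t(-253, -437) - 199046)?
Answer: 124181679/16583 ≈ 7488.5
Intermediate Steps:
t(m, T) = 50 (t(m, T) = 2*(-5)² = 2*25 = 50)
X = 8175/16583 (X = 9*((220878 - 231778)/(50 - 199046)) = 9*(-10900/(-198996)) = 9*(-10900*(-1/198996)) = 9*(2725/49749) = 8175/16583 ≈ 0.49297)
X - (14 + 12)*48*U = 8175/16583 - (14 + 12)*48*(-6) = 8175/16583 - 26*48*(-6) = 8175/16583 - 1248*(-6) = 8175/16583 - 1*(-7488) = 8175/16583 + 7488 = 124181679/16583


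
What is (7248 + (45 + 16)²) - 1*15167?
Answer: -4198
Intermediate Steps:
(7248 + (45 + 16)²) - 1*15167 = (7248 + 61²) - 15167 = (7248 + 3721) - 15167 = 10969 - 15167 = -4198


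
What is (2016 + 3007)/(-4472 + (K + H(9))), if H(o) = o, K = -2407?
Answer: -5023/6870 ≈ -0.73115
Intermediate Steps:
(2016 + 3007)/(-4472 + (K + H(9))) = (2016 + 3007)/(-4472 + (-2407 + 9)) = 5023/(-4472 - 2398) = 5023/(-6870) = 5023*(-1/6870) = -5023/6870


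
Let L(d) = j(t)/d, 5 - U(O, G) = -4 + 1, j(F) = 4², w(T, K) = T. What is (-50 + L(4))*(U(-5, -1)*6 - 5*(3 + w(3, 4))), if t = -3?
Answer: -828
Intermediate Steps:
j(F) = 16
U(O, G) = 8 (U(O, G) = 5 - (-4 + 1) = 5 - 1*(-3) = 5 + 3 = 8)
L(d) = 16/d
(-50 + L(4))*(U(-5, -1)*6 - 5*(3 + w(3, 4))) = (-50 + 16/4)*(8*6 - 5*(3 + 3)) = (-50 + 16*(¼))*(48 - 5*6) = (-50 + 4)*(48 - 30) = -46*18 = -828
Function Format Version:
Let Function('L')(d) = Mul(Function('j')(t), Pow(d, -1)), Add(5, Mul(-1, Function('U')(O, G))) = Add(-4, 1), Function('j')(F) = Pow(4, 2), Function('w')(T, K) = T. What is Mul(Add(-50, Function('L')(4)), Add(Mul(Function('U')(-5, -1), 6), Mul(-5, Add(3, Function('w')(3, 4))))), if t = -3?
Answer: -828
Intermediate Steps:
Function('j')(F) = 16
Function('U')(O, G) = 8 (Function('U')(O, G) = Add(5, Mul(-1, Add(-4, 1))) = Add(5, Mul(-1, -3)) = Add(5, 3) = 8)
Function('L')(d) = Mul(16, Pow(d, -1))
Mul(Add(-50, Function('L')(4)), Add(Mul(Function('U')(-5, -1), 6), Mul(-5, Add(3, Function('w')(3, 4))))) = Mul(Add(-50, Mul(16, Pow(4, -1))), Add(Mul(8, 6), Mul(-5, Add(3, 3)))) = Mul(Add(-50, Mul(16, Rational(1, 4))), Add(48, Mul(-5, 6))) = Mul(Add(-50, 4), Add(48, -30)) = Mul(-46, 18) = -828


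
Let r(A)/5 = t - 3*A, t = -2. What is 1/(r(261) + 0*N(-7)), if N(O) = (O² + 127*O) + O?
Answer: -1/3925 ≈ -0.00025478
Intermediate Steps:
N(O) = O² + 128*O
r(A) = -10 - 15*A (r(A) = 5*(-2 - 3*A) = -10 - 15*A)
1/(r(261) + 0*N(-7)) = 1/((-10 - 15*261) + 0*(-7*(128 - 7))) = 1/((-10 - 3915) + 0*(-7*121)) = 1/(-3925 + 0*(-847)) = 1/(-3925 + 0) = 1/(-3925) = -1/3925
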